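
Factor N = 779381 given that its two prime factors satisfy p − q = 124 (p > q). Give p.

947

Since p = q + 124, we have 779381 = q(q + 124), so q² + 124q − 779381 = 0.
Discriminant: 124² + 4·779381 = 15376 + 3117524 = 3132900; √3132900 = 1770.
q = (−124 + 1770)/2 = 823, and p = q + 124 = 947.
Check: 823 · 947 = 779381.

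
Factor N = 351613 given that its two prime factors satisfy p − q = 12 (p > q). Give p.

Since p = q + 12, we have 351613 = q(q + 12), so q² + 12q − 351613 = 0.
Discriminant: 12² + 4·351613 = 144 + 1406452 = 1406596; √1406596 = 1186.
q = (−12 + 1186)/2 = 587, and p = q + 12 = 599.
Check: 587 · 599 = 351613.

599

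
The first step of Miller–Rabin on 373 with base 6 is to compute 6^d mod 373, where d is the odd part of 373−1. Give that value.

269

373 − 1 = 372 = 2^2 · 93, so d = 93.
6^1 ≡ 6 (mod 373)
6^2 ≡ 6^2 = 36 ≡ 36 (mod 373)
6^4 ≡ 36^2 = 1296 ≡ 177 (mod 373)
6^8 ≡ 177^2 = 31329 ≡ 370 (mod 373)
6^16 ≡ 370^2 = 136900 ≡ 9 (mod 373)
6^32 ≡ 9^2 = 81 ≡ 81 (mod 373)
6^64 ≡ 81^2 = 6561 ≡ 220 (mod 373)
93 = 64 + 16 + 8 + 4 + 1 in binary powers of 2.
So 6^93 ≡ 220 · 9 · 370 · 177 · 6 ≡ 269 (mod 373).
Squaring chain: 269 → 372; reaches −1, so base 6 does not prove 373 composite.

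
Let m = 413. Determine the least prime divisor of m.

7

413 is odd.
Digit sum 8, not divisible by 3.
Ends in 3: not divisible by 5.
7: 413 = 7·59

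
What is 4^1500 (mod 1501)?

1037

4^1 ≡ 4 (mod 1501)
4^2 ≡ 4^2 = 16 ≡ 16 (mod 1501)
4^4 ≡ 16^2 = 256 ≡ 256 (mod 1501)
4^8 ≡ 256^2 = 65536 ≡ 993 (mod 1501)
4^16 ≡ 993^2 = 986049 ≡ 1393 (mod 1501)
4^32 ≡ 1393^2 = 1940449 ≡ 1157 (mod 1501)
4^64 ≡ 1157^2 = 1338649 ≡ 1258 (mod 1501)
4^128 ≡ 1258^2 = 1582564 ≡ 510 (mod 1501)
4^256 ≡ 510^2 = 260100 ≡ 427 (mod 1501)
4^512 ≡ 427^2 = 182329 ≡ 708 (mod 1501)
4^1024 ≡ 708^2 = 501264 ≡ 1431 (mod 1501)
1500 = 1024 + 256 + 128 + 64 + 16 + 8 + 4 in binary powers of 2.
So 4^1500 ≡ 1431 · 427 · 510 · 1258 · 1393 · 993 · 256 ≡ 1037 (mod 1501).
Since 1037 ≠ 1, base 4 is a Fermat witness: 1501 is composite.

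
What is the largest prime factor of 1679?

1679 = 23 · 73
73 is prime.
So 1679 = 23 · 73; the largest prime factor is 73.

73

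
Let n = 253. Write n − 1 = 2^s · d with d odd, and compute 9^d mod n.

253 − 1 = 252 = 2^2 · 63, so d = 63.
9^1 ≡ 9 (mod 253)
9^2 ≡ 9^2 = 81 ≡ 81 (mod 253)
9^4 ≡ 81^2 = 6561 ≡ 236 (mod 253)
9^8 ≡ 236^2 = 55696 ≡ 36 (mod 253)
9^16 ≡ 36^2 = 1296 ≡ 31 (mod 253)
9^32 ≡ 31^2 = 961 ≡ 202 (mod 253)
63 = 32 + 16 + 8 + 4 + 2 + 1 in binary powers of 2.
So 9^63 ≡ 202 · 31 · 36 · 236 · 81 · 9 ≡ 36 (mod 253).
Squaring chain: 36 → 31; never reaches −1, so base 9 is a Miller–Rabin witness that 253 is composite.

36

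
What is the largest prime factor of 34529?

34529 = 11 · 3139
3139 = 43 · 73
73 is prime.
So 34529 = 11 · 43 · 73; the largest prime factor is 73.

73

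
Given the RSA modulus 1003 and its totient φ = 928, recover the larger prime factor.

59

φ(n) = (p−1)(q−1) = n − (p+q) + 1, so p + q = 1003 − 928 + 1 = 76.
p and q are the roots of t² − 76t + 1003 = 0.
Discriminant: 76² − 4·1003 = 5776 − 4012 = 1764; √1764 = 42.
q = (76 − 42)/2 = 17, p = (76 + 42)/2 = 59.
Check: 17 · 59 = 1003.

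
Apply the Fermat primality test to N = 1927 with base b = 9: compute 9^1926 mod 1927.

286

9^1 ≡ 9 (mod 1927)
9^2 ≡ 9^2 = 81 ≡ 81 (mod 1927)
9^4 ≡ 81^2 = 6561 ≡ 780 (mod 1927)
9^8 ≡ 780^2 = 608400 ≡ 1395 (mod 1927)
9^16 ≡ 1395^2 = 1946025 ≡ 1682 (mod 1927)
9^32 ≡ 1682^2 = 2829124 ≡ 288 (mod 1927)
9^64 ≡ 288^2 = 82944 ≡ 83 (mod 1927)
9^128 ≡ 83^2 = 6889 ≡ 1108 (mod 1927)
9^256 ≡ 1108^2 = 1227664 ≡ 165 (mod 1927)
9^512 ≡ 165^2 = 27225 ≡ 247 (mod 1927)
9^1024 ≡ 247^2 = 61009 ≡ 1272 (mod 1927)
1926 = 1024 + 512 + 256 + 128 + 4 + 2 in binary powers of 2.
So 9^1926 ≡ 1272 · 247 · 165 · 1108 · 780 · 81 ≡ 286 (mod 1927).
Since 286 ≠ 1, base 9 is a Fermat witness: 1927 is composite.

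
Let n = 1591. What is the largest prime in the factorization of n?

43

1591 = 37 · 43
43 is prime.
So 1591 = 37 · 43; the largest prime factor is 43.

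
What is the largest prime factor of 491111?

97

491111 = 61 · 8051
8051 = 83 · 97
97 is prime.
So 491111 = 61 · 83 · 97; the largest prime factor is 97.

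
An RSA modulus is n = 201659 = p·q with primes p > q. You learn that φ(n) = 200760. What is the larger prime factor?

φ(n) = (p−1)(q−1) = n − (p+q) + 1, so p + q = 201659 − 200760 + 1 = 900.
p and q are the roots of t² − 900t + 201659 = 0.
Discriminant: 900² − 4·201659 = 810000 − 806636 = 3364; √3364 = 58.
q = (900 − 58)/2 = 421, p = (900 + 58)/2 = 479.
Check: 421 · 479 = 201659.

479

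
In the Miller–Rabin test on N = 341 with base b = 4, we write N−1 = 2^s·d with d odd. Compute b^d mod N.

341 − 1 = 340 = 2^2 · 85, so d = 85.
4^1 ≡ 4 (mod 341)
4^2 ≡ 4^2 = 16 ≡ 16 (mod 341)
4^4 ≡ 16^2 = 256 ≡ 256 (mod 341)
4^8 ≡ 256^2 = 65536 ≡ 64 (mod 341)
4^16 ≡ 64^2 = 4096 ≡ 4 (mod 341)
4^32 ≡ 4^2 = 16 ≡ 16 (mod 341)
4^64 ≡ 16^2 = 256 ≡ 256 (mod 341)
85 = 64 + 16 + 4 + 1 in binary powers of 2.
So 4^85 ≡ 256 · 4 · 256 · 4 ≡ 1 (mod 341).
Since 4^d ≡ 1 (mod 341), base 4 does not prove 341 composite.

1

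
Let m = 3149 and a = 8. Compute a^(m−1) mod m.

1203

8^1 ≡ 8 (mod 3149)
8^2 ≡ 8^2 = 64 ≡ 64 (mod 3149)
8^4 ≡ 64^2 = 4096 ≡ 947 (mod 3149)
8^8 ≡ 947^2 = 896809 ≡ 2493 (mod 3149)
8^16 ≡ 2493^2 = 6215049 ≡ 2072 (mod 3149)
8^32 ≡ 2072^2 = 4293184 ≡ 1097 (mod 3149)
8^64 ≡ 1097^2 = 1203409 ≡ 491 (mod 3149)
8^128 ≡ 491^2 = 241081 ≡ 1757 (mod 3149)
8^256 ≡ 1757^2 = 3087049 ≡ 1029 (mod 3149)
8^512 ≡ 1029^2 = 1058841 ≡ 777 (mod 3149)
8^1024 ≡ 777^2 = 603729 ≡ 2270 (mod 3149)
8^2048 ≡ 2270^2 = 5152900 ≡ 1136 (mod 3149)
3148 = 2048 + 1024 + 64 + 8 + 4 in binary powers of 2.
So 8^3148 ≡ 1136 · 2270 · 491 · 2493 · 947 ≡ 1203 (mod 3149).
Since 1203 ≠ 1, base 8 is a Fermat witness: 3149 is composite.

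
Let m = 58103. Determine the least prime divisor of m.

97

58103 is odd.
Digit sum 17, not divisible by 3.
Ends in 3: not divisible by 5.
7: 58103 = 7·8300 + 3
11: 58103 = 11·5282 + 1
13: 58103 = 13·4469 + 6
17: 58103 = 17·3417 + 14
19: 58103 = 19·3058 + 1
23: 58103 = 23·2526 + 5
29: 58103 = 29·2003 + 16
31: 58103 = 31·1874 + 9
37: 58103 = 37·1570 + 13
41: 58103 = 41·1417 + 6
43: 58103 = 43·1351 + 10
47: 58103 = 47·1236 + 11
53: 58103 = 53·1096 + 15
59: 58103 = 59·984 + 47
61: 58103 = 61·952 + 31
67: 58103 = 67·867 + 14
71: 58103 = 71·818 + 25
73: 58103 = 73·795 + 68
79: 58103 = 79·735 + 38
83: 58103 = 83·700 + 3
89: 58103 = 89·652 + 75
97: 58103 = 97·599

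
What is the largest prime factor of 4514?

61

4514 = 2 · 2257
2257 = 37 · 61
61 is prime.
So 4514 = 2 · 37 · 61; the largest prime factor is 61.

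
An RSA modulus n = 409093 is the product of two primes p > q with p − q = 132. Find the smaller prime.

577

Since p = q + 132, we have 409093 = q(q + 132), so q² + 132q − 409093 = 0.
Discriminant: 132² + 4·409093 = 17424 + 1636372 = 1653796; √1653796 = 1286.
q = (−132 + 1286)/2 = 577, and p = q + 132 = 709.
Check: 577 · 709 = 409093.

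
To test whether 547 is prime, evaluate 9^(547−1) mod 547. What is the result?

1

9^1 ≡ 9 (mod 547)
9^2 ≡ 9^2 = 81 ≡ 81 (mod 547)
9^4 ≡ 81^2 = 6561 ≡ 544 (mod 547)
9^8 ≡ 544^2 = 295936 ≡ 9 (mod 547)
9^16 ≡ 9^2 = 81 ≡ 81 (mod 547)
9^32 ≡ 81^2 = 6561 ≡ 544 (mod 547)
9^64 ≡ 544^2 = 295936 ≡ 9 (mod 547)
9^128 ≡ 9^2 = 81 ≡ 81 (mod 547)
9^256 ≡ 81^2 = 6561 ≡ 544 (mod 547)
9^512 ≡ 544^2 = 295936 ≡ 9 (mod 547)
546 = 512 + 32 + 2 in binary powers of 2.
So 9^546 ≡ 9 · 544 · 81 ≡ 1 (mod 547).
Since the result is 1, base 9 gives no evidence that 547 is composite.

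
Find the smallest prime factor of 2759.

31

2759 is odd.
Digit sum 23, not divisible by 3.
Ends in 9: not divisible by 5.
7: 2759 = 7·394 + 1
11: 2759 = 11·250 + 9
13: 2759 = 13·212 + 3
17: 2759 = 17·162 + 5
19: 2759 = 19·145 + 4
23: 2759 = 23·119 + 22
29: 2759 = 29·95 + 4
31: 2759 = 31·89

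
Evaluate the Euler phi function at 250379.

Factor: 250379 = 37 · 67 · 101.
φ(250379) = (37−1) · (67−1) · (101−1) = 36 · 66 · 100 = 237600.

237600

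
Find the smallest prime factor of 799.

17

799 is odd.
Digit sum 25, not divisible by 3.
Ends in 9: not divisible by 5.
7: 799 = 7·114 + 1
11: 799 = 11·72 + 7
13: 799 = 13·61 + 6
17: 799 = 17·47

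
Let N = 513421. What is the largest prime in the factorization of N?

513421 = 67 · 7663
7663 = 79 · 97
97 is prime.
So 513421 = 67 · 79 · 97; the largest prime factor is 97.

97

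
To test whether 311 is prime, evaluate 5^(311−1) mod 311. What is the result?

5^1 ≡ 5 (mod 311)
5^2 ≡ 5^2 = 25 ≡ 25 (mod 311)
5^4 ≡ 25^2 = 625 ≡ 3 (mod 311)
5^8 ≡ 3^2 = 9 ≡ 9 (mod 311)
5^16 ≡ 9^2 = 81 ≡ 81 (mod 311)
5^32 ≡ 81^2 = 6561 ≡ 30 (mod 311)
5^64 ≡ 30^2 = 900 ≡ 278 (mod 311)
5^128 ≡ 278^2 = 77284 ≡ 156 (mod 311)
5^256 ≡ 156^2 = 24336 ≡ 78 (mod 311)
310 = 256 + 32 + 16 + 4 + 2 in binary powers of 2.
So 5^310 ≡ 78 · 30 · 81 · 3 · 25 ≡ 1 (mod 311).
Since the result is 1, base 5 gives no evidence that 311 is composite.

1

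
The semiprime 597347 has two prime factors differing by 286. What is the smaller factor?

Since p = q + 286, we have 597347 = q(q + 286), so q² + 286q − 597347 = 0.
Discriminant: 286² + 4·597347 = 81796 + 2389388 = 2471184; √2471184 = 1572.
q = (−286 + 1572)/2 = 643, and p = q + 286 = 929.
Check: 643 · 929 = 597347.

643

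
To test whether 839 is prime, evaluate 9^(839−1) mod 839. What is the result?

1

9^1 ≡ 9 (mod 839)
9^2 ≡ 9^2 = 81 ≡ 81 (mod 839)
9^4 ≡ 81^2 = 6561 ≡ 688 (mod 839)
9^8 ≡ 688^2 = 473344 ≡ 148 (mod 839)
9^16 ≡ 148^2 = 21904 ≡ 90 (mod 839)
9^32 ≡ 90^2 = 8100 ≡ 549 (mod 839)
9^64 ≡ 549^2 = 301401 ≡ 200 (mod 839)
9^128 ≡ 200^2 = 40000 ≡ 567 (mod 839)
9^256 ≡ 567^2 = 321489 ≡ 152 (mod 839)
9^512 ≡ 152^2 = 23104 ≡ 451 (mod 839)
838 = 512 + 256 + 64 + 4 + 2 in binary powers of 2.
So 9^838 ≡ 451 · 152 · 200 · 688 · 81 ≡ 1 (mod 839).
Since the result is 1, base 9 gives no evidence that 839 is composite.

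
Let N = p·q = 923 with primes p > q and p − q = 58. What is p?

Since p = q + 58, we have 923 = q(q + 58), so q² + 58q − 923 = 0.
Discriminant: 58² + 4·923 = 3364 + 3692 = 7056; √7056 = 84.
q = (−58 + 84)/2 = 13, and p = q + 58 = 71.
Check: 13 · 71 = 923.

71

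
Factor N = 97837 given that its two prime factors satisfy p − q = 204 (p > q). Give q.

Since p = q + 204, we have 97837 = q(q + 204), so q² + 204q − 97837 = 0.
Discriminant: 204² + 4·97837 = 41616 + 391348 = 432964; √432964 = 658.
q = (−204 + 658)/2 = 227, and p = q + 204 = 431.
Check: 227 · 431 = 97837.

227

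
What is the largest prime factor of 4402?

4402 = 2 · 2201
2201 = 31 · 71
71 is prime.
So 4402 = 2 · 31 · 71; the largest prime factor is 71.

71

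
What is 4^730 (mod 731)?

16

4^1 ≡ 4 (mod 731)
4^2 ≡ 4^2 = 16 ≡ 16 (mod 731)
4^4 ≡ 16^2 = 256 ≡ 256 (mod 731)
4^8 ≡ 256^2 = 65536 ≡ 477 (mod 731)
4^16 ≡ 477^2 = 227529 ≡ 188 (mod 731)
4^32 ≡ 188^2 = 35344 ≡ 256 (mod 731)
4^64 ≡ 256^2 = 65536 ≡ 477 (mod 731)
4^128 ≡ 477^2 = 227529 ≡ 188 (mod 731)
4^256 ≡ 188^2 = 35344 ≡ 256 (mod 731)
4^512 ≡ 256^2 = 65536 ≡ 477 (mod 731)
730 = 512 + 128 + 64 + 16 + 8 + 2 in binary powers of 2.
So 4^730 ≡ 477 · 188 · 477 · 188 · 477 · 16 ≡ 16 (mod 731).
Since 16 ≠ 1, base 4 is a Fermat witness: 731 is composite.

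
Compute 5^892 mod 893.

613

5^1 ≡ 5 (mod 893)
5^2 ≡ 5^2 = 25 ≡ 25 (mod 893)
5^4 ≡ 25^2 = 625 ≡ 625 (mod 893)
5^8 ≡ 625^2 = 390625 ≡ 384 (mod 893)
5^16 ≡ 384^2 = 147456 ≡ 111 (mod 893)
5^32 ≡ 111^2 = 12321 ≡ 712 (mod 893)
5^64 ≡ 712^2 = 506944 ≡ 613 (mod 893)
5^128 ≡ 613^2 = 375769 ≡ 709 (mod 893)
5^256 ≡ 709^2 = 502681 ≡ 815 (mod 893)
5^512 ≡ 815^2 = 664225 ≡ 726 (mod 893)
892 = 512 + 256 + 64 + 32 + 16 + 8 + 4 in binary powers of 2.
So 5^892 ≡ 726 · 815 · 613 · 712 · 111 · 384 · 625 ≡ 613 (mod 893).
Since 613 ≠ 1, base 5 is a Fermat witness: 893 is composite.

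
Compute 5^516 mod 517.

247

5^1 ≡ 5 (mod 517)
5^2 ≡ 5^2 = 25 ≡ 25 (mod 517)
5^4 ≡ 25^2 = 625 ≡ 108 (mod 517)
5^8 ≡ 108^2 = 11664 ≡ 290 (mod 517)
5^16 ≡ 290^2 = 84100 ≡ 346 (mod 517)
5^32 ≡ 346^2 = 119716 ≡ 289 (mod 517)
5^64 ≡ 289^2 = 83521 ≡ 284 (mod 517)
5^128 ≡ 284^2 = 80656 ≡ 4 (mod 517)
5^256 ≡ 4^2 = 16 ≡ 16 (mod 517)
5^512 ≡ 16^2 = 256 ≡ 256 (mod 517)
516 = 512 + 4 in binary powers of 2.
So 5^516 ≡ 256 · 108 ≡ 247 (mod 517).
Since 247 ≠ 1, base 5 is a Fermat witness: 517 is composite.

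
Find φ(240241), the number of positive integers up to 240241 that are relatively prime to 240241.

Factor: 240241 = 37 · 43 · 151.
φ(240241) = (37−1) · (43−1) · (151−1) = 36 · 42 · 150 = 226800.

226800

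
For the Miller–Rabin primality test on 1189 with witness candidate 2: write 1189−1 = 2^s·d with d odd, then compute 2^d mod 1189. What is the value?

1189 − 1 = 1188 = 2^2 · 297, so d = 297.
2^1 ≡ 2 (mod 1189)
2^2 ≡ 2^2 = 4 ≡ 4 (mod 1189)
2^4 ≡ 4^2 = 16 ≡ 16 (mod 1189)
2^8 ≡ 16^2 = 256 ≡ 256 (mod 1189)
2^16 ≡ 256^2 = 65536 ≡ 141 (mod 1189)
2^32 ≡ 141^2 = 19881 ≡ 857 (mod 1189)
2^64 ≡ 857^2 = 734449 ≡ 836 (mod 1189)
2^128 ≡ 836^2 = 698896 ≡ 953 (mod 1189)
2^256 ≡ 953^2 = 908209 ≡ 1002 (mod 1189)
297 = 256 + 32 + 8 + 1 in binary powers of 2.
So 2^297 ≡ 1002 · 857 · 256 · 2 ≡ 282 (mod 1189).
Squaring chain: 282 → 1050; never reaches −1, so base 2 is a Miller–Rabin witness that 1189 is composite.

282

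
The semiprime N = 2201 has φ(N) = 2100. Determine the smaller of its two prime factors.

31

φ(n) = (p−1)(q−1) = n − (p+q) + 1, so p + q = 2201 − 2100 + 1 = 102.
p and q are the roots of t² − 102t + 2201 = 0.
Discriminant: 102² − 4·2201 = 10404 − 8804 = 1600; √1600 = 40.
q = (102 − 40)/2 = 31, p = (102 + 40)/2 = 71.
Check: 31 · 71 = 2201.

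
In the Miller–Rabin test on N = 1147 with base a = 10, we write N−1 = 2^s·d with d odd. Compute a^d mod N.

1000

1147 − 1 = 1146 = 2^1 · 573, so d = 573.
10^1 ≡ 10 (mod 1147)
10^2 ≡ 10^2 = 100 ≡ 100 (mod 1147)
10^4 ≡ 100^2 = 10000 ≡ 824 (mod 1147)
10^8 ≡ 824^2 = 678976 ≡ 1099 (mod 1147)
10^16 ≡ 1099^2 = 1207801 ≡ 10 (mod 1147)
10^32 ≡ 10^2 = 100 ≡ 100 (mod 1147)
10^64 ≡ 100^2 = 10000 ≡ 824 (mod 1147)
10^128 ≡ 824^2 = 678976 ≡ 1099 (mod 1147)
10^256 ≡ 1099^2 = 1207801 ≡ 10 (mod 1147)
10^512 ≡ 10^2 = 100 ≡ 100 (mod 1147)
573 = 512 + 32 + 16 + 8 + 4 + 1 in binary powers of 2.
So 10^573 ≡ 100 · 100 · 10 · 1099 · 824 · 10 ≡ 1000 (mod 1147).
Squaring chain: 1000; never reaches −1, so base 10 is a Miller–Rabin witness that 1147 is composite.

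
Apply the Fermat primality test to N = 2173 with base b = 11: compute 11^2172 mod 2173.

1950

11^1 ≡ 11 (mod 2173)
11^2 ≡ 11^2 = 121 ≡ 121 (mod 2173)
11^4 ≡ 121^2 = 14641 ≡ 1603 (mod 2173)
11^8 ≡ 1603^2 = 2569609 ≡ 1123 (mod 2173)
11^16 ≡ 1123^2 = 1261129 ≡ 789 (mod 2173)
11^32 ≡ 789^2 = 622521 ≡ 1043 (mod 2173)
11^64 ≡ 1043^2 = 1087849 ≡ 1349 (mod 2173)
11^128 ≡ 1349^2 = 1819801 ≡ 1000 (mod 2173)
11^256 ≡ 1000^2 = 1000000 ≡ 420 (mod 2173)
11^512 ≡ 420^2 = 176400 ≡ 387 (mod 2173)
11^1024 ≡ 387^2 = 149769 ≡ 2005 (mod 2173)
11^2048 ≡ 2005^2 = 4020025 ≡ 2148 (mod 2173)
2172 = 2048 + 64 + 32 + 16 + 8 + 4 in binary powers of 2.
So 11^2172 ≡ 2148 · 1349 · 1043 · 789 · 1123 · 1603 ≡ 1950 (mod 2173).
Since 1950 ≠ 1, base 11 is a Fermat witness: 2173 is composite.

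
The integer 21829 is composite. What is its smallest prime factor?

83

21829 is odd.
Digit sum 22, not divisible by 3.
Ends in 9: not divisible by 5.
7: 21829 = 7·3118 + 3
11: 21829 = 11·1984 + 5
13: 21829 = 13·1679 + 2
17: 21829 = 17·1284 + 1
19: 21829 = 19·1148 + 17
23: 21829 = 23·949 + 2
29: 21829 = 29·752 + 21
31: 21829 = 31·704 + 5
37: 21829 = 37·589 + 36
41: 21829 = 41·532 + 17
43: 21829 = 43·507 + 28
47: 21829 = 47·464 + 21
53: 21829 = 53·411 + 46
59: 21829 = 59·369 + 58
61: 21829 = 61·357 + 52
67: 21829 = 67·325 + 54
71: 21829 = 71·307 + 32
73: 21829 = 73·299 + 2
79: 21829 = 79·276 + 25
83: 21829 = 83·263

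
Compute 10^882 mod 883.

1

10^1 ≡ 10 (mod 883)
10^2 ≡ 10^2 = 100 ≡ 100 (mod 883)
10^4 ≡ 100^2 = 10000 ≡ 287 (mod 883)
10^8 ≡ 287^2 = 82369 ≡ 250 (mod 883)
10^16 ≡ 250^2 = 62500 ≡ 690 (mod 883)
10^32 ≡ 690^2 = 476100 ≡ 163 (mod 883)
10^64 ≡ 163^2 = 26569 ≡ 79 (mod 883)
10^128 ≡ 79^2 = 6241 ≡ 60 (mod 883)
10^256 ≡ 60^2 = 3600 ≡ 68 (mod 883)
10^512 ≡ 68^2 = 4624 ≡ 209 (mod 883)
882 = 512 + 256 + 64 + 32 + 16 + 2 in binary powers of 2.
So 10^882 ≡ 209 · 68 · 79 · 163 · 690 · 100 ≡ 1 (mod 883).
Since the result is 1, base 10 gives no evidence that 883 is composite.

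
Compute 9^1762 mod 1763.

9^1 ≡ 9 (mod 1763)
9^2 ≡ 9^2 = 81 ≡ 81 (mod 1763)
9^4 ≡ 81^2 = 6561 ≡ 1272 (mod 1763)
9^8 ≡ 1272^2 = 1617984 ≡ 1313 (mod 1763)
9^16 ≡ 1313^2 = 1723969 ≡ 1518 (mod 1763)
9^32 ≡ 1518^2 = 2304324 ≡ 83 (mod 1763)
9^64 ≡ 83^2 = 6889 ≡ 1600 (mod 1763)
9^128 ≡ 1600^2 = 2560000 ≡ 124 (mod 1763)
9^256 ≡ 124^2 = 15376 ≡ 1272 (mod 1763)
9^512 ≡ 1272^2 = 1617984 ≡ 1313 (mod 1763)
9^1024 ≡ 1313^2 = 1723969 ≡ 1518 (mod 1763)
1762 = 1024 + 512 + 128 + 64 + 32 + 2 in binary powers of 2.
So 9^1762 ≡ 1518 · 1313 · 124 · 1600 · 83 · 81 ≡ 1393 (mod 1763).
Since 1393 ≠ 1, base 9 is a Fermat witness: 1763 is composite.

1393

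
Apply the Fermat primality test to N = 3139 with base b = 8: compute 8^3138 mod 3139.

8^1 ≡ 8 (mod 3139)
8^2 ≡ 8^2 = 64 ≡ 64 (mod 3139)
8^4 ≡ 64^2 = 4096 ≡ 957 (mod 3139)
8^8 ≡ 957^2 = 915849 ≡ 2400 (mod 3139)
8^16 ≡ 2400^2 = 5760000 ≡ 3074 (mod 3139)
8^32 ≡ 3074^2 = 9449476 ≡ 1086 (mod 3139)
8^64 ≡ 1086^2 = 1179396 ≡ 2271 (mod 3139)
8^128 ≡ 2271^2 = 5157441 ≡ 64 (mod 3139)
8^256 ≡ 64^2 = 4096 ≡ 957 (mod 3139)
8^512 ≡ 957^2 = 915849 ≡ 2400 (mod 3139)
8^1024 ≡ 2400^2 = 5760000 ≡ 3074 (mod 3139)
8^2048 ≡ 3074^2 = 9449476 ≡ 1086 (mod 3139)
3138 = 2048 + 1024 + 64 + 2 in binary powers of 2.
So 8^3138 ≡ 1086 · 3074 · 2271 · 64 ≡ 1096 (mod 3139).
Since 1096 ≠ 1, base 8 is a Fermat witness: 3139 is composite.

1096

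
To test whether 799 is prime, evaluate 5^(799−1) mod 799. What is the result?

440

5^1 ≡ 5 (mod 799)
5^2 ≡ 5^2 = 25 ≡ 25 (mod 799)
5^4 ≡ 25^2 = 625 ≡ 625 (mod 799)
5^8 ≡ 625^2 = 390625 ≡ 713 (mod 799)
5^16 ≡ 713^2 = 508369 ≡ 205 (mod 799)
5^32 ≡ 205^2 = 42025 ≡ 477 (mod 799)
5^64 ≡ 477^2 = 227529 ≡ 613 (mod 799)
5^128 ≡ 613^2 = 375769 ≡ 239 (mod 799)
5^256 ≡ 239^2 = 57121 ≡ 392 (mod 799)
5^512 ≡ 392^2 = 153664 ≡ 256 (mod 799)
798 = 512 + 256 + 16 + 8 + 4 + 2 in binary powers of 2.
So 5^798 ≡ 256 · 392 · 205 · 713 · 625 · 25 ≡ 440 (mod 799).
Since 440 ≠ 1, base 5 is a Fermat witness: 799 is composite.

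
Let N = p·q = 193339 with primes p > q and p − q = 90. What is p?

Since p = q + 90, we have 193339 = q(q + 90), so q² + 90q − 193339 = 0.
Discriminant: 90² + 4·193339 = 8100 + 773356 = 781456; √781456 = 884.
q = (−90 + 884)/2 = 397, and p = q + 90 = 487.
Check: 397 · 487 = 193339.

487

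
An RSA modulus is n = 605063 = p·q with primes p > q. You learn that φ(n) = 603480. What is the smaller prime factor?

φ(n) = (p−1)(q−1) = n − (p+q) + 1, so p + q = 605063 − 603480 + 1 = 1584.
p and q are the roots of t² − 1584t + 605063 = 0.
Discriminant: 1584² − 4·605063 = 2509056 − 2420252 = 88804; √88804 = 298.
q = (1584 − 298)/2 = 643, p = (1584 + 298)/2 = 941.
Check: 643 · 941 = 605063.

643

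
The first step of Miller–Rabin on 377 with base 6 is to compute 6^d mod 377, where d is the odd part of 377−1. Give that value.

377 − 1 = 376 = 2^3 · 47, so d = 47.
6^1 ≡ 6 (mod 377)
6^2 ≡ 6^2 = 36 ≡ 36 (mod 377)
6^4 ≡ 36^2 = 1296 ≡ 165 (mod 377)
6^8 ≡ 165^2 = 27225 ≡ 81 (mod 377)
6^16 ≡ 81^2 = 6561 ≡ 152 (mod 377)
6^32 ≡ 152^2 = 23104 ≡ 107 (mod 377)
47 = 32 + 8 + 4 + 2 + 1 in binary powers of 2.
So 6^47 ≡ 107 · 81 · 165 · 36 · 6 ≡ 323 (mod 377).
Squaring chain: 323 → 277 → 198; never reaches −1, so base 6 is a Miller–Rabin witness that 377 is composite.

323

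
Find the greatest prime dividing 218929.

218929 = 37 · 5917
5917 = 61 · 97
97 is prime.
So 218929 = 37 · 61 · 97; the largest prime factor is 97.

97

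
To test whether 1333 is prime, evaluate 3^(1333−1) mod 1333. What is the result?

3^1 ≡ 3 (mod 1333)
3^2 ≡ 3^2 = 9 ≡ 9 (mod 1333)
3^4 ≡ 9^2 = 81 ≡ 81 (mod 1333)
3^8 ≡ 81^2 = 6561 ≡ 1229 (mod 1333)
3^16 ≡ 1229^2 = 1510441 ≡ 152 (mod 1333)
3^32 ≡ 152^2 = 23104 ≡ 443 (mod 1333)
3^64 ≡ 443^2 = 196249 ≡ 298 (mod 1333)
3^128 ≡ 298^2 = 88804 ≡ 826 (mod 1333)
3^256 ≡ 826^2 = 682276 ≡ 1113 (mod 1333)
3^512 ≡ 1113^2 = 1238769 ≡ 412 (mod 1333)
3^1024 ≡ 412^2 = 169744 ≡ 453 (mod 1333)
1332 = 1024 + 256 + 32 + 16 + 4 in binary powers of 2.
So 3^1332 ≡ 453 · 1113 · 443 · 152 · 81 ≡ 1000 (mod 1333).
Since 1000 ≠ 1, base 3 is a Fermat witness: 1333 is composite.

1000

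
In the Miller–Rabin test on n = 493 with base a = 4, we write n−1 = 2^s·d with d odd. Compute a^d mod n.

493 − 1 = 492 = 2^2 · 123, so d = 123.
4^1 ≡ 4 (mod 493)
4^2 ≡ 4^2 = 16 ≡ 16 (mod 493)
4^4 ≡ 16^2 = 256 ≡ 256 (mod 493)
4^8 ≡ 256^2 = 65536 ≡ 460 (mod 493)
4^16 ≡ 460^2 = 211600 ≡ 103 (mod 493)
4^32 ≡ 103^2 = 10609 ≡ 256 (mod 493)
4^64 ≡ 256^2 = 65536 ≡ 460 (mod 493)
123 = 64 + 32 + 16 + 8 + 2 + 1 in binary powers of 2.
So 4^123 ≡ 460 · 256 · 103 · 460 · 16 · 4 ≡ 353 (mod 493).
Squaring chain: 353 → 373; never reaches −1, so base 4 is a Miller–Rabin witness that 493 is composite.

353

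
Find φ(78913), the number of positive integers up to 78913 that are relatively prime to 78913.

72864

Factor: 78913 = 23 · 47 · 73.
φ(78913) = (23−1) · (47−1) · (73−1) = 22 · 46 · 72 = 72864.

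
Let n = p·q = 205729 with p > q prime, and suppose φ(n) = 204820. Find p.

491

φ(n) = (p−1)(q−1) = n − (p+q) + 1, so p + q = 205729 − 204820 + 1 = 910.
p and q are the roots of t² − 910t + 205729 = 0.
Discriminant: 910² − 4·205729 = 828100 − 822916 = 5184; √5184 = 72.
q = (910 − 72)/2 = 419, p = (910 + 72)/2 = 491.
Check: 419 · 491 = 205729.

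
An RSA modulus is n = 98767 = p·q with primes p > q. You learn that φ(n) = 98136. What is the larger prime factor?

φ(n) = (p−1)(q−1) = n − (p+q) + 1, so p + q = 98767 − 98136 + 1 = 632.
p and q are the roots of t² − 632t + 98767 = 0.
Discriminant: 632² − 4·98767 = 399424 − 395068 = 4356; √4356 = 66.
q = (632 − 66)/2 = 283, p = (632 + 66)/2 = 349.
Check: 283 · 349 = 98767.

349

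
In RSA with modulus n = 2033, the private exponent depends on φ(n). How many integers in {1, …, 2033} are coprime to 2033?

Factor: 2033 = 19 · 107.
φ(2033) = (19−1) · (107−1) = 18 · 106 = 1908.

1908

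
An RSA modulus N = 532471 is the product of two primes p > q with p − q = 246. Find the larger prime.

863

Since p = q + 246, we have 532471 = q(q + 246), so q² + 246q − 532471 = 0.
Discriminant: 246² + 4·532471 = 60516 + 2129884 = 2190400; √2190400 = 1480.
q = (−246 + 1480)/2 = 617, and p = q + 246 = 863.
Check: 617 · 863 = 532471.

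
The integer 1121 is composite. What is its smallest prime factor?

19

1121 is odd.
Digit sum 5, not divisible by 3.
Ends in 1: not divisible by 5.
7: 1121 = 7·160 + 1
11: 1121 = 11·101 + 10
13: 1121 = 13·86 + 3
17: 1121 = 17·65 + 16
19: 1121 = 19·59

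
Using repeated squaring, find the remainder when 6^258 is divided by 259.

6^1 ≡ 6 (mod 259)
6^2 ≡ 6^2 = 36 ≡ 36 (mod 259)
6^4 ≡ 36^2 = 1296 ≡ 1 (mod 259)
6^8 ≡ 1^2 = 1 ≡ 1 (mod 259)
6^16 ≡ 1^2 = 1 ≡ 1 (mod 259)
6^32 ≡ 1^2 = 1 ≡ 1 (mod 259)
6^64 ≡ 1^2 = 1 ≡ 1 (mod 259)
6^128 ≡ 1^2 = 1 ≡ 1 (mod 259)
6^256 ≡ 1^2 = 1 ≡ 1 (mod 259)
258 = 256 + 2 in binary powers of 2.
So 6^258 ≡ 1 · 36 ≡ 36 (mod 259).
Since 36 ≠ 1, base 6 is a Fermat witness: 259 is composite.

36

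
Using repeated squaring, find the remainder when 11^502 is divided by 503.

1

11^1 ≡ 11 (mod 503)
11^2 ≡ 11^2 = 121 ≡ 121 (mod 503)
11^4 ≡ 121^2 = 14641 ≡ 54 (mod 503)
11^8 ≡ 54^2 = 2916 ≡ 401 (mod 503)
11^16 ≡ 401^2 = 160801 ≡ 344 (mod 503)
11^32 ≡ 344^2 = 118336 ≡ 131 (mod 503)
11^64 ≡ 131^2 = 17161 ≡ 59 (mod 503)
11^128 ≡ 59^2 = 3481 ≡ 463 (mod 503)
11^256 ≡ 463^2 = 214369 ≡ 91 (mod 503)
502 = 256 + 128 + 64 + 32 + 16 + 4 + 2 in binary powers of 2.
So 11^502 ≡ 91 · 463 · 59 · 131 · 344 · 54 · 121 ≡ 1 (mod 503).
Since the result is 1, base 11 gives no evidence that 503 is composite.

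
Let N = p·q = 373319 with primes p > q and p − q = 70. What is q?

577

Since p = q + 70, we have 373319 = q(q + 70), so q² + 70q − 373319 = 0.
Discriminant: 70² + 4·373319 = 4900 + 1493276 = 1498176; √1498176 = 1224.
q = (−70 + 1224)/2 = 577, and p = q + 70 = 647.
Check: 577 · 647 = 373319.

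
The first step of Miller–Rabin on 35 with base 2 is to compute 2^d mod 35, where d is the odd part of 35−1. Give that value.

32

35 − 1 = 34 = 2^1 · 17, so d = 17.
2^1 ≡ 2 (mod 35)
2^2 ≡ 2^2 = 4 ≡ 4 (mod 35)
2^4 ≡ 4^2 = 16 ≡ 16 (mod 35)
2^8 ≡ 16^2 = 256 ≡ 11 (mod 35)
2^16 ≡ 11^2 = 121 ≡ 16 (mod 35)
17 = 16 + 1 in binary powers of 2.
So 2^17 ≡ 16 · 2 ≡ 32 (mod 35).
Squaring chain: 32; never reaches −1, so base 2 is a Miller–Rabin witness that 35 is composite.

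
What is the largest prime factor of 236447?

79

236447 = 41 · 5767
5767 = 73 · 79
79 is prime.
So 236447 = 41 · 73 · 79; the largest prime factor is 79.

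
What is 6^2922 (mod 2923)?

1960

6^1 ≡ 6 (mod 2923)
6^2 ≡ 6^2 = 36 ≡ 36 (mod 2923)
6^4 ≡ 36^2 = 1296 ≡ 1296 (mod 2923)
6^8 ≡ 1296^2 = 1679616 ≡ 1814 (mod 2923)
6^16 ≡ 1814^2 = 3290596 ≡ 2221 (mod 2923)
6^32 ≡ 2221^2 = 4932841 ≡ 1740 (mod 2923)
6^64 ≡ 1740^2 = 3027600 ≡ 2295 (mod 2923)
6^128 ≡ 2295^2 = 5267025 ≡ 2702 (mod 2923)
6^256 ≡ 2702^2 = 7300804 ≡ 2073 (mod 2923)
6^512 ≡ 2073^2 = 4297329 ≡ 519 (mod 2923)
6^1024 ≡ 519^2 = 269361 ≡ 445 (mod 2923)
6^2048 ≡ 445^2 = 198025 ≡ 2184 (mod 2923)
2922 = 2048 + 512 + 256 + 64 + 32 + 8 + 2 in binary powers of 2.
So 6^2922 ≡ 2184 · 519 · 2073 · 2295 · 1740 · 1814 · 36 ≡ 1960 (mod 2923).
Since 1960 ≠ 1, base 6 is a Fermat witness: 2923 is composite.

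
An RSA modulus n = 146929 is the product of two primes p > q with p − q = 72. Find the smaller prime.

349

Since p = q + 72, we have 146929 = q(q + 72), so q² + 72q − 146929 = 0.
Discriminant: 72² + 4·146929 = 5184 + 587716 = 592900; √592900 = 770.
q = (−72 + 770)/2 = 349, and p = q + 72 = 421.
Check: 349 · 421 = 146929.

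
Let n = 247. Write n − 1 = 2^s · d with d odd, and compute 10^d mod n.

247 − 1 = 246 = 2^1 · 123, so d = 123.
10^1 ≡ 10 (mod 247)
10^2 ≡ 10^2 = 100 ≡ 100 (mod 247)
10^4 ≡ 100^2 = 10000 ≡ 120 (mod 247)
10^8 ≡ 120^2 = 14400 ≡ 74 (mod 247)
10^16 ≡ 74^2 = 5476 ≡ 42 (mod 247)
10^32 ≡ 42^2 = 1764 ≡ 35 (mod 247)
10^64 ≡ 35^2 = 1225 ≡ 237 (mod 247)
123 = 64 + 32 + 16 + 8 + 2 + 1 in binary powers of 2.
So 10^123 ≡ 237 · 35 · 42 · 74 · 100 · 10 ≡ 103 (mod 247).
Squaring chain: 103; never reaches −1, so base 10 is a Miller–Rabin witness that 247 is composite.

103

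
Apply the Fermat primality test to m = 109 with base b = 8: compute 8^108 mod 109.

8^1 ≡ 8 (mod 109)
8^2 ≡ 8^2 = 64 ≡ 64 (mod 109)
8^4 ≡ 64^2 = 4096 ≡ 63 (mod 109)
8^8 ≡ 63^2 = 3969 ≡ 45 (mod 109)
8^16 ≡ 45^2 = 2025 ≡ 63 (mod 109)
8^32 ≡ 63^2 = 3969 ≡ 45 (mod 109)
8^64 ≡ 45^2 = 2025 ≡ 63 (mod 109)
108 = 64 + 32 + 8 + 4 in binary powers of 2.
So 8^108 ≡ 63 · 45 · 45 · 63 ≡ 1 (mod 109).
Since the result is 1, base 8 gives no evidence that 109 is composite.

1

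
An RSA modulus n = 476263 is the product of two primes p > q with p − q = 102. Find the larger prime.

743

Since p = q + 102, we have 476263 = q(q + 102), so q² + 102q − 476263 = 0.
Discriminant: 102² + 4·476263 = 10404 + 1905052 = 1915456; √1915456 = 1384.
q = (−102 + 1384)/2 = 641, and p = q + 102 = 743.
Check: 641 · 743 = 476263.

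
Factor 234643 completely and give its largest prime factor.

234643 = 41 · 5723
5723 = 59 · 97
97 is prime.
So 234643 = 41 · 59 · 97; the largest prime factor is 97.

97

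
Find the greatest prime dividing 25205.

71

25205 = 5 · 5041
5041 = 71 · 71
71 = 71 · 1
So 25205 = 5 · 71^2; the largest prime factor is 71.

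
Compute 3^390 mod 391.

3^1 ≡ 3 (mod 391)
3^2 ≡ 3^2 = 9 ≡ 9 (mod 391)
3^4 ≡ 9^2 = 81 ≡ 81 (mod 391)
3^8 ≡ 81^2 = 6561 ≡ 305 (mod 391)
3^16 ≡ 305^2 = 93025 ≡ 358 (mod 391)
3^32 ≡ 358^2 = 128164 ≡ 307 (mod 391)
3^64 ≡ 307^2 = 94249 ≡ 18 (mod 391)
3^128 ≡ 18^2 = 324 ≡ 324 (mod 391)
3^256 ≡ 324^2 = 104976 ≡ 188 (mod 391)
390 = 256 + 128 + 4 + 2 in binary powers of 2.
So 3^390 ≡ 188 · 324 · 81 · 9 ≡ 151 (mod 391).
Since 151 ≠ 1, base 3 is a Fermat witness: 391 is composite.

151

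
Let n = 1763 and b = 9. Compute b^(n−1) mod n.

1393

9^1 ≡ 9 (mod 1763)
9^2 ≡ 9^2 = 81 ≡ 81 (mod 1763)
9^4 ≡ 81^2 = 6561 ≡ 1272 (mod 1763)
9^8 ≡ 1272^2 = 1617984 ≡ 1313 (mod 1763)
9^16 ≡ 1313^2 = 1723969 ≡ 1518 (mod 1763)
9^32 ≡ 1518^2 = 2304324 ≡ 83 (mod 1763)
9^64 ≡ 83^2 = 6889 ≡ 1600 (mod 1763)
9^128 ≡ 1600^2 = 2560000 ≡ 124 (mod 1763)
9^256 ≡ 124^2 = 15376 ≡ 1272 (mod 1763)
9^512 ≡ 1272^2 = 1617984 ≡ 1313 (mod 1763)
9^1024 ≡ 1313^2 = 1723969 ≡ 1518 (mod 1763)
1762 = 1024 + 512 + 128 + 64 + 32 + 2 in binary powers of 2.
So 9^1762 ≡ 1518 · 1313 · 124 · 1600 · 83 · 81 ≡ 1393 (mod 1763).
Since 1393 ≠ 1, base 9 is a Fermat witness: 1763 is composite.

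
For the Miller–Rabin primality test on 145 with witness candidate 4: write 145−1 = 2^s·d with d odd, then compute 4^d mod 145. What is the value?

129

145 − 1 = 144 = 2^4 · 9, so d = 9.
4^1 ≡ 4 (mod 145)
4^2 ≡ 4^2 = 16 ≡ 16 (mod 145)
4^4 ≡ 16^2 = 256 ≡ 111 (mod 145)
4^8 ≡ 111^2 = 12321 ≡ 141 (mod 145)
9 = 8 + 1 in binary powers of 2.
So 4^9 ≡ 141 · 4 ≡ 129 (mod 145).
Squaring chain: 129 → 111 → 141 → 16; never reaches −1, so base 4 is a Miller–Rabin witness that 145 is composite.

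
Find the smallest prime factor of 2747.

2747 is odd.
Digit sum 20, not divisible by 3.
Ends in 7: not divisible by 5.
7: 2747 = 7·392 + 3
11: 2747 = 11·249 + 8
13: 2747 = 13·211 + 4
17: 2747 = 17·161 + 10
19: 2747 = 19·144 + 11
23: 2747 = 23·119 + 10
29: 2747 = 29·94 + 21
31: 2747 = 31·88 + 19
37: 2747 = 37·74 + 9
41: 2747 = 41·67

41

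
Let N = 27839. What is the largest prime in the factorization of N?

27839 = 7 · 3977
3977 = 41 · 97
97 is prime.
So 27839 = 7 · 41 · 97; the largest prime factor is 97.

97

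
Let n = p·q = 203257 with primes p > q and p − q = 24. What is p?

463

Since p = q + 24, we have 203257 = q(q + 24), so q² + 24q − 203257 = 0.
Discriminant: 24² + 4·203257 = 576 + 813028 = 813604; √813604 = 902.
q = (−24 + 902)/2 = 439, and p = q + 24 = 463.
Check: 439 · 463 = 203257.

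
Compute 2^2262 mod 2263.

2^1 ≡ 2 (mod 2263)
2^2 ≡ 2^2 = 4 ≡ 4 (mod 2263)
2^4 ≡ 4^2 = 16 ≡ 16 (mod 2263)
2^8 ≡ 16^2 = 256 ≡ 256 (mod 2263)
2^16 ≡ 256^2 = 65536 ≡ 2172 (mod 2263)
2^32 ≡ 2172^2 = 4717584 ≡ 1492 (mod 2263)
2^64 ≡ 1492^2 = 2226064 ≡ 1535 (mod 2263)
2^128 ≡ 1535^2 = 2356225 ≡ 442 (mod 2263)
2^256 ≡ 442^2 = 195364 ≡ 746 (mod 2263)
2^512 ≡ 746^2 = 556516 ≡ 2081 (mod 2263)
2^1024 ≡ 2081^2 = 4330561 ≡ 1442 (mod 2263)
2^2048 ≡ 1442^2 = 2079364 ≡ 1930 (mod 2263)
2262 = 2048 + 128 + 64 + 16 + 4 + 2 in binary powers of 2.
So 2^2262 ≡ 1930 · 442 · 1535 · 2172 · 16 · 4 ≡ 1833 (mod 2263).
Since 1833 ≠ 1, base 2 is a Fermat witness: 2263 is composite.

1833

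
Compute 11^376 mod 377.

81

11^1 ≡ 11 (mod 377)
11^2 ≡ 11^2 = 121 ≡ 121 (mod 377)
11^4 ≡ 121^2 = 14641 ≡ 315 (mod 377)
11^8 ≡ 315^2 = 99225 ≡ 74 (mod 377)
11^16 ≡ 74^2 = 5476 ≡ 198 (mod 377)
11^32 ≡ 198^2 = 39204 ≡ 373 (mod 377)
11^64 ≡ 373^2 = 139129 ≡ 16 (mod 377)
11^128 ≡ 16^2 = 256 ≡ 256 (mod 377)
11^256 ≡ 256^2 = 65536 ≡ 315 (mod 377)
376 = 256 + 64 + 32 + 16 + 8 in binary powers of 2.
So 11^376 ≡ 315 · 16 · 373 · 198 · 74 ≡ 81 (mod 377).
Since 81 ≠ 1, base 11 is a Fermat witness: 377 is composite.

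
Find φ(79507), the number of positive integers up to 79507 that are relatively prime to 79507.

Factor: 79507 = 43^3.
φ(79507) = 43^2·(43−1) = 77658.

77658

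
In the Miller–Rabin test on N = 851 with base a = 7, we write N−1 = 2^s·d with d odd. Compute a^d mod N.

419

851 − 1 = 850 = 2^1 · 425, so d = 425.
7^1 ≡ 7 (mod 851)
7^2 ≡ 7^2 = 49 ≡ 49 (mod 851)
7^4 ≡ 49^2 = 2401 ≡ 699 (mod 851)
7^8 ≡ 699^2 = 488601 ≡ 127 (mod 851)
7^16 ≡ 127^2 = 16129 ≡ 811 (mod 851)
7^32 ≡ 811^2 = 657721 ≡ 749 (mod 851)
7^64 ≡ 749^2 = 561001 ≡ 192 (mod 851)
7^128 ≡ 192^2 = 36864 ≡ 271 (mod 851)
7^256 ≡ 271^2 = 73441 ≡ 255 (mod 851)
425 = 256 + 128 + 32 + 8 + 1 in binary powers of 2.
So 7^425 ≡ 255 · 271 · 749 · 127 · 7 ≡ 419 (mod 851).
Squaring chain: 419; never reaches −1, so base 7 is a Miller–Rabin witness that 851 is composite.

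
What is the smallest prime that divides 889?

7

889 is odd.
Digit sum 25, not divisible by 3.
Ends in 9: not divisible by 5.
7: 889 = 7·127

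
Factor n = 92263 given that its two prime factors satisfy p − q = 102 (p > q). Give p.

Since p = q + 102, we have 92263 = q(q + 102), so q² + 102q − 92263 = 0.
Discriminant: 102² + 4·92263 = 10404 + 369052 = 379456; √379456 = 616.
q = (−102 + 616)/2 = 257, and p = q + 102 = 359.
Check: 257 · 359 = 92263.

359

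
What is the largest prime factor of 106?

106 = 2 · 53
53 is prime.
So 106 = 2 · 53; the largest prime factor is 53.

53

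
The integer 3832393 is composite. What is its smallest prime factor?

3832393 is odd.
Digit sum 31, not divisible by 3.
Ends in 3: not divisible by 5.
7: 3832393 = 7·547484 + 5
11: 3832393 = 11·348399 + 4
13: 3832393 = 13·294799 + 6
17: 3832393 = 17·225434 + 15
19: 3832393 = 19·201704 + 17
23: 3832393 = 23·166625 + 18
29: 3832393 = 29·132151 + 14
31: 3832393 = 31·123625 + 18
37: 3832393 = 37·103578 + 7
41: 3832393 = 41·93473

41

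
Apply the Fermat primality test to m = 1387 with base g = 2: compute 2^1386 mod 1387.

2^1 ≡ 2 (mod 1387)
2^2 ≡ 2^2 = 4 ≡ 4 (mod 1387)
2^4 ≡ 4^2 = 16 ≡ 16 (mod 1387)
2^8 ≡ 16^2 = 256 ≡ 256 (mod 1387)
2^16 ≡ 256^2 = 65536 ≡ 347 (mod 1387)
2^32 ≡ 347^2 = 120409 ≡ 1127 (mod 1387)
2^64 ≡ 1127^2 = 1270129 ≡ 1024 (mod 1387)
2^128 ≡ 1024^2 = 1048576 ≡ 4 (mod 1387)
2^256 ≡ 4^2 = 16 ≡ 16 (mod 1387)
2^512 ≡ 16^2 = 256 ≡ 256 (mod 1387)
2^1024 ≡ 256^2 = 65536 ≡ 347 (mod 1387)
1386 = 1024 + 256 + 64 + 32 + 8 + 2 in binary powers of 2.
So 2^1386 ≡ 347 · 16 · 1024 · 1127 · 256 · 4 ≡ 1 (mod 1387).
Since the result is 1, base 2 gives no evidence that 1387 is composite.

1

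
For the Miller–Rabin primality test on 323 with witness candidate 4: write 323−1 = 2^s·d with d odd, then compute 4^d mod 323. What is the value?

323 − 1 = 322 = 2^1 · 161, so d = 161.
4^1 ≡ 4 (mod 323)
4^2 ≡ 4^2 = 16 ≡ 16 (mod 323)
4^4 ≡ 16^2 = 256 ≡ 256 (mod 323)
4^8 ≡ 256^2 = 65536 ≡ 290 (mod 323)
4^16 ≡ 290^2 = 84100 ≡ 120 (mod 323)
4^32 ≡ 120^2 = 14400 ≡ 188 (mod 323)
4^64 ≡ 188^2 = 35344 ≡ 137 (mod 323)
4^128 ≡ 137^2 = 18769 ≡ 35 (mod 323)
161 = 128 + 32 + 1 in binary powers of 2.
So 4^161 ≡ 35 · 188 · 4 ≡ 157 (mod 323).
Squaring chain: 157; never reaches −1, so base 4 is a Miller–Rabin witness that 323 is composite.

157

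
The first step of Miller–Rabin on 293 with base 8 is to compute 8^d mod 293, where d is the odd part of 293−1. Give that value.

155

293 − 1 = 292 = 2^2 · 73, so d = 73.
8^1 ≡ 8 (mod 293)
8^2 ≡ 8^2 = 64 ≡ 64 (mod 293)
8^4 ≡ 64^2 = 4096 ≡ 287 (mod 293)
8^8 ≡ 287^2 = 82369 ≡ 36 (mod 293)
8^16 ≡ 36^2 = 1296 ≡ 124 (mod 293)
8^32 ≡ 124^2 = 15376 ≡ 140 (mod 293)
8^64 ≡ 140^2 = 19600 ≡ 262 (mod 293)
73 = 64 + 8 + 1 in binary powers of 2.
So 8^73 ≡ 262 · 36 · 8 ≡ 155 (mod 293).
Squaring chain: 155 → 292; reaches −1, so base 8 does not prove 293 composite.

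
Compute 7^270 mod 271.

1

7^1 ≡ 7 (mod 271)
7^2 ≡ 7^2 = 49 ≡ 49 (mod 271)
7^4 ≡ 49^2 = 2401 ≡ 233 (mod 271)
7^8 ≡ 233^2 = 54289 ≡ 89 (mod 271)
7^16 ≡ 89^2 = 7921 ≡ 62 (mod 271)
7^32 ≡ 62^2 = 3844 ≡ 50 (mod 271)
7^64 ≡ 50^2 = 2500 ≡ 61 (mod 271)
7^128 ≡ 61^2 = 3721 ≡ 198 (mod 271)
7^256 ≡ 198^2 = 39204 ≡ 180 (mod 271)
270 = 256 + 8 + 4 + 2 in binary powers of 2.
So 7^270 ≡ 180 · 89 · 233 · 49 ≡ 1 (mod 271).
Since the result is 1, base 7 gives no evidence that 271 is composite.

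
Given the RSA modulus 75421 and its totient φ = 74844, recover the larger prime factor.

379

φ(n) = (p−1)(q−1) = n − (p+q) + 1, so p + q = 75421 − 74844 + 1 = 578.
p and q are the roots of t² − 578t + 75421 = 0.
Discriminant: 578² − 4·75421 = 334084 − 301684 = 32400; √32400 = 180.
q = (578 − 180)/2 = 199, p = (578 + 180)/2 = 379.
Check: 199 · 379 = 75421.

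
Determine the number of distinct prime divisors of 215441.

4

215441 = 17 · 12673
12673 = 19 · 667
667 = 23 · 29
215441 = 17 · 19 · 23 · 29, which has 4 distinct prime factors.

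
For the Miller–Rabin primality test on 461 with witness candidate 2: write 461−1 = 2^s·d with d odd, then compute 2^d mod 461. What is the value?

48

461 − 1 = 460 = 2^2 · 115, so d = 115.
2^1 ≡ 2 (mod 461)
2^2 ≡ 2^2 = 4 ≡ 4 (mod 461)
2^4 ≡ 4^2 = 16 ≡ 16 (mod 461)
2^8 ≡ 16^2 = 256 ≡ 256 (mod 461)
2^16 ≡ 256^2 = 65536 ≡ 74 (mod 461)
2^32 ≡ 74^2 = 5476 ≡ 405 (mod 461)
2^64 ≡ 405^2 = 164025 ≡ 370 (mod 461)
115 = 64 + 32 + 16 + 2 + 1 in binary powers of 2.
So 2^115 ≡ 370 · 405 · 74 · 4 · 2 ≡ 48 (mod 461).
Squaring chain: 48 → 460; reaches −1, so base 2 does not prove 461 composite.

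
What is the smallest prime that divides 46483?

46483 is odd.
Digit sum 25, not divisible by 3.
Ends in 3: not divisible by 5.
7: 46483 = 7·6640 + 3
11: 46483 = 11·4225 + 8
13: 46483 = 13·3575 + 8
17: 46483 = 17·2734 + 5
19: 46483 = 19·2446 + 9
23: 46483 = 23·2021

23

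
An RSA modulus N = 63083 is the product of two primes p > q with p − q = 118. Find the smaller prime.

199

Since p = q + 118, we have 63083 = q(q + 118), so q² + 118q − 63083 = 0.
Discriminant: 118² + 4·63083 = 13924 + 252332 = 266256; √266256 = 516.
q = (−118 + 516)/2 = 199, and p = q + 118 = 317.
Check: 199 · 317 = 63083.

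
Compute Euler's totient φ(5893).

5740

Factor: 5893 = 71 · 83.
φ(5893) = (71−1) · (83−1) = 70 · 82 = 5740.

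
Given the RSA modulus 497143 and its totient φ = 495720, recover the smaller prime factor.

φ(n) = (p−1)(q−1) = n − (p+q) + 1, so p + q = 497143 − 495720 + 1 = 1424.
p and q are the roots of t² − 1424t + 497143 = 0.
Discriminant: 1424² − 4·497143 = 2027776 − 1988572 = 39204; √39204 = 198.
q = (1424 − 198)/2 = 613, p = (1424 + 198)/2 = 811.
Check: 613 · 811 = 497143.

613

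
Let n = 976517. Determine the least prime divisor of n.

976517 is odd.
Digit sum 35, not divisible by 3.
Ends in 7: not divisible by 5.
7: 976517 = 7·139502 + 3
11: 976517 = 11·88774 + 3
13: 976517 = 13·75116 + 9
17: 976517 = 17·57442 + 3
19: 976517 = 19·51395 + 12
23: 976517 = 23·42457 + 6
29: 976517 = 29·33673

29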